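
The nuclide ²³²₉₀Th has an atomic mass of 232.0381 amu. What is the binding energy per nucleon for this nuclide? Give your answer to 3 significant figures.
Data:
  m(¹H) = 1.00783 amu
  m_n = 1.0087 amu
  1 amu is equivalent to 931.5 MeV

Total constituent mass: 90 × 1.00783 + 142 × 1.0087 = 233.94010 amu
Mass defect Δm = 233.94010 − 232.0381 = 1.90200 amu
Converting to energy: 1.90200 amu × 931.5 MeV/amu = 1771.71 MeV
Dividing by A = 232 gives 7.637 MeV per nucleon.

7.64 MeV/nucleon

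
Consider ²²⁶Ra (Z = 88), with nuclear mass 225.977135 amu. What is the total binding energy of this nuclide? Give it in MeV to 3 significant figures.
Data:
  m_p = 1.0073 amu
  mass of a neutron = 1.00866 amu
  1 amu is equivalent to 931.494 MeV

The nucleus contains 88 protons and 226 − 88 = 138 neutrons.
Mass of separated nucleons = 88(1.0073) + 138(1.00866) = 88.6424 + 139.19508 = 227.83748 amu
Δm = 227.83748 − 225.977135 = 1.860345 amu
Binding energy = Δm·c² = 1.860345 × 931.494 MeV/amu = 1732.90 MeV

1730 MeV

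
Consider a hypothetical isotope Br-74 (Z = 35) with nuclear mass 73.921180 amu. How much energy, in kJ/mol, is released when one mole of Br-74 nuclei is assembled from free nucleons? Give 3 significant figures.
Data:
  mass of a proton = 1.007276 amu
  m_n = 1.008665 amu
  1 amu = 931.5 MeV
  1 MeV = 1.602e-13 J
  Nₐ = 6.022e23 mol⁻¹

The nucleus contains 35 protons and 74 − 35 = 39 neutrons.
Total constituent mass: 35 × 1.007276 + 39 × 1.008665 = 74.592595 amu
The mass defect is 74.592595 − 73.921180 = 0.671415 amu.
Binding energy = Δm·c² = 0.671415 × 931.5 MeV/amu = 625.423 MeV
Per nucleus in joules: 625.423 MeV × 1.602e-13 J/MeV = 1.0019e-10 J
Per mole: 1.0019e-10 J × 6.022e23 mol⁻¹ = 6.0334e+13 J/mol

6.03e+10 kJ/mol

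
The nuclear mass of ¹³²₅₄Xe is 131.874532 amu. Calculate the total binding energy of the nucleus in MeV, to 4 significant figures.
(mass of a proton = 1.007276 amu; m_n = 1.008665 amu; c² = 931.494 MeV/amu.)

With 54 protons and 78 neutrons (A = 132):
Σm = 54·m_p + 78·m_n = 54.392904 + 78.675870 = 133.068774 amu
The mass defect is 133.068774 − 131.874532 = 1.194242 amu.
Binding energy = Δm·c² = 1.194242 × 931.494 MeV/amu = 1112.43 MeV

1112 MeV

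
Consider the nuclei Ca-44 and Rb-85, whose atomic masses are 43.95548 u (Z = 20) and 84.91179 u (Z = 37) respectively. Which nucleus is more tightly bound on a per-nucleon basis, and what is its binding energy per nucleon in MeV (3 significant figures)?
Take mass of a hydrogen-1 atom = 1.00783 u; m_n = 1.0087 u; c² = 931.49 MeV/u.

Rb-85; 8.72 MeV/nucleon

Ca-44: Σm = 20(1.00783) + 24(1.0087) = 44.36540 u; Δm = 0.40992 u; E_B = 381.84 MeV; E_B/A = 8.678 MeV
Rb-85: Σm = 37(1.00783) + 48(1.0087) = 85.70731 u; Δm = 0.79552 u; E_B = 741.02 MeV; E_B/A = 8.718 MeV
Rb-85 has the higher binding energy per nucleon, so it is the more tightly bound nucleus.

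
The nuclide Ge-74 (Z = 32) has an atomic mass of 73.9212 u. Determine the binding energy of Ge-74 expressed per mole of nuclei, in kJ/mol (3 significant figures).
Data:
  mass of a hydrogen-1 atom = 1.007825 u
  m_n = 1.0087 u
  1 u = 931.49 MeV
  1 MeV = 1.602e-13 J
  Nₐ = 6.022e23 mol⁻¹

6.24e+10 kJ/mol

Mass of separated nucleons = 32(1.007825) + 42(1.0087) = 32.250400 + 42.3654 = 74.615800 u
Δm = 74.615800 − 73.9212 = 0.694600 u
Binding energy = Δm·c² = 0.694600 × 931.49 MeV/u = 647.013 MeV
Per nucleus in joules: 647.013 MeV × 1.602e-13 J/MeV = 1.0365e-10 J
Per mole: 1.0365e-10 J × 6.022e23 mol⁻¹ = 6.2418e+13 J/mol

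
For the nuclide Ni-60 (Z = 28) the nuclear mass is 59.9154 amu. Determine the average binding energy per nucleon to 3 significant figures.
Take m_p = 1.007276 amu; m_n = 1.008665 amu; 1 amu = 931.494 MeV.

8.78 MeV/nucleon

Σm = 28·m_p + 32·m_n = 28.203728 + 32.277280 = 60.481008 amu
Δm = 60.481008 − 59.9154 = 0.565608 amu
Converting to energy: 0.565608 amu × 931.494 MeV/amu = 526.860 MeV
Dividing by A = 60 gives 8.781 MeV per nucleon.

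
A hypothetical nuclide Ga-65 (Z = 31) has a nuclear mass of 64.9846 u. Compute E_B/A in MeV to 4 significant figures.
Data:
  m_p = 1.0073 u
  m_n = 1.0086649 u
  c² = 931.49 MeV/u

7.686 MeV/nucleon

Σm = 31·m_p + 34·m_n = 31.2263 + 34.2946066 = 65.5209066 u
Δm = 65.5209066 − 64.9846 = 0.5363066 u
Binding energy = Δm·c² = 0.5363066 × 931.49 MeV/u = 499.564 MeV
Per nucleon: 499.564 / 65 = 7.686 MeV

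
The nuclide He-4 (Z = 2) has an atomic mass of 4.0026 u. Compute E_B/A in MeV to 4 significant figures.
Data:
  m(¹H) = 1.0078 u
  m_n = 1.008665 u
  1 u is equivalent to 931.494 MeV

7.063 MeV/nucleon

Z = 2, so N = A − Z = 4 − 2 = 2.
Total constituent mass: 2 × 1.0078 + 2 × 1.008665 = 4.032930 u
Δm = 4.032930 − 4.0026 = 0.030330 u
E_B = 0.030330 × 931.494 = 28.2522 MeV
Dividing by A = 4 gives 7.063 MeV per nucleon.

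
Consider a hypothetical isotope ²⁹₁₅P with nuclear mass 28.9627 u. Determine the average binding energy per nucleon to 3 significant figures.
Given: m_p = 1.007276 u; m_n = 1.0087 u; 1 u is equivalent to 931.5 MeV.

The nucleus contains 15 protons and 29 − 15 = 14 neutrons.
Σm = 15·m_p + 14·m_n = 15.109140 + 14.1218 = 29.230940 u
Mass defect Δm = 29.230940 − 28.9627 = 0.268240 u
Converting to energy: 0.268240 u × 931.5 MeV/u = 249.866 MeV
Dividing by A = 29 gives 8.616 MeV per nucleon.

8.62 MeV/nucleon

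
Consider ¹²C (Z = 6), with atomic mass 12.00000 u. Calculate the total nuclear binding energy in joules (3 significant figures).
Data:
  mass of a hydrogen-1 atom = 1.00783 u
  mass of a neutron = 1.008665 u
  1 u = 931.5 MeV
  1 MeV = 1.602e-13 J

1.48e-11 J

Σm = 6·m(¹H) + 6·m_n = 6.04698 + 6.051990 = 12.098970 u
Mass defect Δm = 12.098970 − 12.00000 = 0.098970 u
E_B = 0.098970 × 931.5 = 92.1906 MeV
In joules: 92.1906 MeV × 1.602e-13 J/MeV = 1.4769e-11 J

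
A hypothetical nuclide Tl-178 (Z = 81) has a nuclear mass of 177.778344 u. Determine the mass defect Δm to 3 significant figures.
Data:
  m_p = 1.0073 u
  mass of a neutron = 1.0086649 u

1.65 u

Σm = 81·m_p + 97·m_n = 81.5913 + 97.8404953 = 179.4317953 u
Δm = 179.4317953 − 177.778344 = 1.6534513 u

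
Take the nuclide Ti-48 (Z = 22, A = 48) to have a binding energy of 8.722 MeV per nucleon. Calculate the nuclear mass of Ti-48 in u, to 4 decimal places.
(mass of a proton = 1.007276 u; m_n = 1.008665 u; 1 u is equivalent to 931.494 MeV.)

47.9359 u

Total binding energy = 48 × 8.722 = 418.656 MeV
Mass defect = 418.656 MeV / (931.494 MeV/u) = 0.449446 u
Constituent mass = 22(1.007276) + 26(1.008665) = 48.385362 u
Nuclear mass = 48.385362 − 0.449446 = 47.935916 u ≈ 47.9359 u (to 4 decimal places)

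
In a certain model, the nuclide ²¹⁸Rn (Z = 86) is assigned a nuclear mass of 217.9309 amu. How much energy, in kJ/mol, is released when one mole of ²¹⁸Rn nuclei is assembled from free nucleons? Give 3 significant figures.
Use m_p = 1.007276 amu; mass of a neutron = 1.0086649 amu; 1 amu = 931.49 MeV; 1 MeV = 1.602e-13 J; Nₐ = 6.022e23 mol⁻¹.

1.65e+11 kJ/mol

Total constituent mass: 86 × 1.007276 + 132 × 1.0086649 = 219.7695028 amu
Δm = 219.7695028 − 217.9309 = 1.8386028 amu
E_B = 1.8386028 × 931.49 = 1712.64 MeV
Per nucleus in joules: 1712.64 MeV × 1.602e-13 J/MeV = 2.7436e-10 J
Per mole: 2.7436e-10 J × 6.022e23 mol⁻¹ = 1.6522e+14 J/mol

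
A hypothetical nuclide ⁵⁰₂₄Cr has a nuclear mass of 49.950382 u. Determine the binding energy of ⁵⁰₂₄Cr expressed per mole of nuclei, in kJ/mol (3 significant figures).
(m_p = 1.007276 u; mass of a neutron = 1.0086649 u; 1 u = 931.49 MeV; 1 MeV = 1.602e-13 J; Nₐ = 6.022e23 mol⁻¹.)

4.04e+10 kJ/mol

Z = 24, so N = A − Z = 50 − 24 = 26.
Mass of separated nucleons = 24(1.007276) + 26(1.0086649) = 24.174624 + 26.2252874 = 50.3999114 u
Δm = 50.3999114 − 49.950382 = 0.4495294 u
Converting to energy: 0.4495294 u × 931.49 MeV/u = 418.732 MeV
Per nucleus in joules: 418.732 MeV × 1.602e-13 J/MeV = 6.7081e-11 J
Per mole: 6.7081e-11 J × 6.022e23 mol⁻¹ = 4.0396e+13 J/mol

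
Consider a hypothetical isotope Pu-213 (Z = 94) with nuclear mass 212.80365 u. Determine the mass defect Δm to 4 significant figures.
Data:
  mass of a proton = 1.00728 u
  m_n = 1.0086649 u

Z = 94, so N = A − Z = 213 − 94 = 119.
Mass of separated nucleons = 94(1.00728) + 119(1.0086649) = 94.68432 + 120.0311231 = 214.7154431 u
The mass defect is 214.7154431 − 212.80365 = 1.9117931 u.

1.912 u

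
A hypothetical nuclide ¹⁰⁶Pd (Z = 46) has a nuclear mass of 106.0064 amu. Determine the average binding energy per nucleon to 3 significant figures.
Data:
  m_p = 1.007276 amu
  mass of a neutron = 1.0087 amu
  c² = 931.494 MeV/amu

With 46 protons and 60 neutrons (A = 106):
Mass of separated nucleons = 46(1.007276) + 60(1.0087) = 46.334696 + 60.5220 = 106.856696 amu
Mass defect Δm = 106.856696 − 106.0064 = 0.850296 amu
Converting to energy: 0.850296 amu × 931.494 MeV/amu = 792.046 MeV
Per nucleon: 792.046 / 106 = 7.472 MeV

7.47 MeV/nucleon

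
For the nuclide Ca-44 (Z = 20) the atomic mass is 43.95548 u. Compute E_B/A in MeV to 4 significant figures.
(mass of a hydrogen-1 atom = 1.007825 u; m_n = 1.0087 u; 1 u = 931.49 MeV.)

8.676 MeV/nucleon

Total constituent mass: 20 × 1.007825 + 24 × 1.0087 = 44.365300 u
Δm = 44.365300 − 43.95548 = 0.409820 u
Binding energy = Δm·c² = 0.409820 × 931.49 MeV/u = 381.743 MeV
BE/A = 381.743 MeV / 44 = 8.676 MeV/nucleon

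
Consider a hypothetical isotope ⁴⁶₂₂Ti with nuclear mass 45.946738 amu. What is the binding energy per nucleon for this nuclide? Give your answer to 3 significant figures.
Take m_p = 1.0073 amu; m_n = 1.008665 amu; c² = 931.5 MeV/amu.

8.54 MeV/nucleon

With 22 protons and 24 neutrons (A = 46):
Total constituent mass: 22 × 1.0073 + 24 × 1.008665 = 46.368560 amu
Mass defect Δm = 46.368560 − 45.946738 = 0.421822 amu
Converting to energy: 0.421822 amu × 931.5 MeV/amu = 392.927 MeV
Dividing by A = 46 gives 8.542 MeV per nucleon.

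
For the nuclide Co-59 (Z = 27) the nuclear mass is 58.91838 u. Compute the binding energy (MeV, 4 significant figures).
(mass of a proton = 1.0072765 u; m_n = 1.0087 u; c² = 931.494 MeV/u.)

518.4 MeV

With 27 protons and 32 neutrons (A = 59):
Mass of separated nucleons = 27(1.0072765) + 32(1.0087) = 27.1964655 + 32.2784 = 59.4748655 u
Δm = 59.4748655 − 58.91838 = 0.5564855 u
Converting to energy: 0.5564855 u × 931.494 MeV/u = 518.363 MeV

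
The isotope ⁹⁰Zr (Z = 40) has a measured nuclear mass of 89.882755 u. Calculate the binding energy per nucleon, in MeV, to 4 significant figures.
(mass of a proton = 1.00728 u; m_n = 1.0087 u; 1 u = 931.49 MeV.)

8.730 MeV/nucleon

Σm = 40·m_p + 50·m_n = 40.29120 + 50.4350 = 90.72620 u
Δm = 90.72620 − 89.882755 = 0.843445 u
E_B = 0.843445 × 931.49 = 785.661 MeV
Per nucleon: 785.661 / 90 = 8.730 MeV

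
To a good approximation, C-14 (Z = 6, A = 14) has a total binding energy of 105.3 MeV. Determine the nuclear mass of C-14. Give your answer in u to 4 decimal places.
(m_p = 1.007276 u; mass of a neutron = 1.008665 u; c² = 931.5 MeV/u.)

Mass defect = 105.3 MeV / (931.5 MeV/u) = 0.113043 u
Constituent mass = 6(1.007276) + 8(1.008665) = 14.112976 u
Nuclear mass = 14.112976 − 0.113043 = 13.999933 u ≈ 13.9999 u (to 4 decimal places)

13.9999 u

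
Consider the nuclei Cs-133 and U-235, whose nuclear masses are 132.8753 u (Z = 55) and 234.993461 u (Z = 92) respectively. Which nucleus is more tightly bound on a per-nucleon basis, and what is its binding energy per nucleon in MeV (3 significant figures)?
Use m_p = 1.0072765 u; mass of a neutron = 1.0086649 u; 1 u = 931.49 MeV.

Cs-133: Σm = 55(1.0072765) + 78(1.0086649) = 134.0760697 u; Δm = 1.2007697 u; E_B = 1118.5 MeV; E_B/A = 8.410 MeV
U-235: Σm = 92(1.0072765) + 143(1.0086649) = 236.9085187 u; Δm = 1.9150577 u; E_B = 1783.9 MeV; E_B/A = 7.591 MeV
Cs-133 has the higher binding energy per nucleon, so it is the more tightly bound nucleus.

Cs-133; 8.41 MeV/nucleon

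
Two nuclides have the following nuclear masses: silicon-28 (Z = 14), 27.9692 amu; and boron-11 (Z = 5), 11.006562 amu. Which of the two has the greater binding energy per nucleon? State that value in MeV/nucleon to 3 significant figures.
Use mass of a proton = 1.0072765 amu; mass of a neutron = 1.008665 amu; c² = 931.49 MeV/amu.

silicon-28; 8.45 MeV/nucleon

silicon-28: Σm = 14(1.0072765) + 14(1.008665) = 28.2231810 amu; Δm = 0.2539810 amu; E_B = 236.58 MeV; E_B/A = 8.449 MeV
boron-11: Σm = 5(1.0072765) + 6(1.008665) = 11.0883725 amu; Δm = 0.0818105 amu; E_B = 76.206 MeV; E_B/A = 6.928 MeV
silicon-28 has the higher binding energy per nucleon, so it is the more tightly bound nucleus.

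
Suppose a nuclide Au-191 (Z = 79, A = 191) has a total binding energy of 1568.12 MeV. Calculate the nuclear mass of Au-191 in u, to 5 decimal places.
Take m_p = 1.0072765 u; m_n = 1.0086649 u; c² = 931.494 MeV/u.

Mass defect = 1568.12 MeV / (931.494 MeV/u) = 1.6834462 u
Constituent mass = 79(1.0072765) + 112(1.0086649) = 192.5453123 u
Nuclear mass = 192.5453123 − 1.6834462 = 190.8618661 u ≈ 190.86187 u (to 5 decimal places)

190.86187 u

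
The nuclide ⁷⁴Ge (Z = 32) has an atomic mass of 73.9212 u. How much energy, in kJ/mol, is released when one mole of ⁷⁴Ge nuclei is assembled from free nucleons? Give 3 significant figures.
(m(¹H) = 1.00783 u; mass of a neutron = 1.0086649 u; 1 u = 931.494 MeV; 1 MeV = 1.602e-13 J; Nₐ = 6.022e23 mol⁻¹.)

6.23e+10 kJ/mol

The nucleus contains 32 protons and 74 − 32 = 42 neutrons.
Total constituent mass: 32 × 1.00783 + 42 × 1.0086649 = 74.6144858 u
Δm = 74.6144858 − 73.9212 = 0.6932858 u
E_B = 0.6932858 × 931.494 = 645.792 MeV
Per nucleus in joules: 645.792 MeV × 1.602e-13 J/MeV = 1.0346e-10 J
Per mole: 1.0346e-10 J × 6.022e23 mol⁻¹ = 6.2304e+13 J/mol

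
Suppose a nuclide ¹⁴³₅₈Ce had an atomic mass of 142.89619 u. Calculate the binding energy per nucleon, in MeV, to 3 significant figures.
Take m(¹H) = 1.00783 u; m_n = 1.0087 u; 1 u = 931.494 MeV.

Σm = 58·m(¹H) + 85·m_n = 58.45414 + 85.7395 = 144.19364 u
The mass defect is 144.19364 − 142.89619 = 1.29745 u.
Binding energy = Δm·c² = 1.29745 × 931.494 MeV/u = 1208.57 MeV
Per nucleon: 1208.57 / 143 = 8.452 MeV

8.45 MeV/nucleon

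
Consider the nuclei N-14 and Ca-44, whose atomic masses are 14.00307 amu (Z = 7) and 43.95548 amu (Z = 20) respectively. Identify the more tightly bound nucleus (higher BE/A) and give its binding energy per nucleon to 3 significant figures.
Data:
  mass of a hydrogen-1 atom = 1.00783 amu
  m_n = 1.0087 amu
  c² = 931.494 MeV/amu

N-14: Σm = 7(1.00783) + 7(1.0087) = 14.11571 amu; Δm = 0.11264 amu; E_B = 104.923 MeV; E_B/A = 7.4945 MeV
Ca-44: Σm = 20(1.00783) + 24(1.0087) = 44.36540 amu; Δm = 0.40992 amu; E_B = 381.84 MeV; E_B/A = 8.678 MeV
Ca-44 has the higher binding energy per nucleon, so it is the more tightly bound nucleus.

Ca-44; 8.68 MeV/nucleon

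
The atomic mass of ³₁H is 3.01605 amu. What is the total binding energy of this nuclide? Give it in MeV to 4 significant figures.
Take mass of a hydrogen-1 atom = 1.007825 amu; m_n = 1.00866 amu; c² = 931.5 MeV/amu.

Total constituent mass: 1 × 1.007825 + 2 × 1.00866 = 3.025145 amu
Δm = 3.025145 − 3.01605 = 0.009095 amu
Converting to energy: 0.009095 amu × 931.5 MeV/amu = 8.47199 MeV

8.472 MeV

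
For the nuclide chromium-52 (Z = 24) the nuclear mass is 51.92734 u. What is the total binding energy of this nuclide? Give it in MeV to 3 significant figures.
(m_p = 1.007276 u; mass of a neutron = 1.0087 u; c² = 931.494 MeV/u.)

Mass of separated nucleons = 24(1.007276) + 28(1.0087) = 24.174624 + 28.2436 = 52.418224 u
Mass defect Δm = 52.418224 − 51.92734 = 0.490884 u
Binding energy = Δm·c² = 0.490884 × 931.494 MeV/u = 457.256 MeV

457 MeV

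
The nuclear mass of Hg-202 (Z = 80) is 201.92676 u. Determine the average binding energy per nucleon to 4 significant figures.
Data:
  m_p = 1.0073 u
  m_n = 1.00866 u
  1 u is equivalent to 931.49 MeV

7.903 MeV/nucleon

Total constituent mass: 80 × 1.0073 + 122 × 1.00866 = 203.64052 u
The mass defect is 203.64052 − 201.92676 = 1.71376 u.
Binding energy = Δm·c² = 1.71376 × 931.49 MeV/u = 1596.35 MeV
Per nucleon: 1596.35 / 202 = 7.903 MeV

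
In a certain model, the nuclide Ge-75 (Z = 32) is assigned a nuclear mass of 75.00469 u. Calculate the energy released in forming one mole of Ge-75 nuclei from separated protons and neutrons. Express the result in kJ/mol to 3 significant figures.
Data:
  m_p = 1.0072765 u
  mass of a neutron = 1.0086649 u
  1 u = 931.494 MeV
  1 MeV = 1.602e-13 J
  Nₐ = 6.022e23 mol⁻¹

With 32 protons and 43 neutrons (A = 75):
Σm = 32·m_p + 43·m_n = 32.2328480 + 43.3725907 = 75.6054387 u
Δm = 75.6054387 − 75.00469 = 0.6007487 u
Converting to energy: 0.6007487 u × 931.494 MeV/u = 559.594 MeV
Per nucleus in joules: 559.594 MeV × 1.602e-13 J/MeV = 8.9647e-11 J
Per mole: 8.9647e-11 J × 6.022e23 mol⁻¹ = 5.3985e+13 J/mol

5.40e+10 kJ/mol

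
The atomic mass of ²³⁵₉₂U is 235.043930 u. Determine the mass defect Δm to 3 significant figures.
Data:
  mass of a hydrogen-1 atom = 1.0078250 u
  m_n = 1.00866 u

1.91 u

The nucleus contains 92 protons and 235 − 92 = 143 neutrons.
Total constituent mass: 92 × 1.0078250 + 143 × 1.00866 = 236.9582800 u
Δm = 236.9582800 − 235.043930 = 1.9143500 u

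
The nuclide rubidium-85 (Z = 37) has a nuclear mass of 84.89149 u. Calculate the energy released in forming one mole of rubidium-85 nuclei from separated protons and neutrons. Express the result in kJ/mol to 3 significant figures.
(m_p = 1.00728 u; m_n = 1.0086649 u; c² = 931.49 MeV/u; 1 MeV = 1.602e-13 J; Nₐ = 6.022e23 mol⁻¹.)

7.13e+10 kJ/mol

Total constituent mass: 37 × 1.00728 + 48 × 1.0086649 = 85.6852752 u
Mass defect Δm = 85.6852752 − 84.89149 = 0.7937852 u
Binding energy = Δm·c² = 0.7937852 × 931.49 MeV/u = 739.403 MeV
Per nucleus in joules: 739.403 MeV × 1.602e-13 J/MeV = 1.1845e-10 J
Per mole: 1.1845e-10 J × 6.022e23 mol⁻¹ = 7.1331e+13 J/mol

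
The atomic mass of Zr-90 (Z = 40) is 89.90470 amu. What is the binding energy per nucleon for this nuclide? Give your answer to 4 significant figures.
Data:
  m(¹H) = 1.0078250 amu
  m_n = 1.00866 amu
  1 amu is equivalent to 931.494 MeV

8.707 MeV/nucleon

Z = 40, so N = A − Z = 90 − 40 = 50.
Σm = 40·m(¹H) + 50·m_n = 40.3130000 + 50.43300 = 90.7460000 amu
Δm = 90.7460000 − 89.90470 = 0.8413000 amu
E_B = 0.8413000 × 931.494 = 783.666 MeV
Dividing by A = 90 gives 8.707 MeV per nucleon.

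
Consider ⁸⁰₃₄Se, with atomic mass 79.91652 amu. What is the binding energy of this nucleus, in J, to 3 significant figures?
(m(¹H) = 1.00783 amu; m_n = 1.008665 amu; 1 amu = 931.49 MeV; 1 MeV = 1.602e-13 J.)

1.12e-10 J

Z = 34, so N = A − Z = 80 − 34 = 46.
Total constituent mass: 34 × 1.00783 + 46 × 1.008665 = 80.664810 amu
The mass defect is 80.664810 − 79.91652 = 0.748290 amu.
Converting to energy: 0.748290 amu × 931.49 MeV/amu = 697.025 MeV
In joules: 697.025 MeV × 1.602e-13 J/MeV = 1.1166e-10 J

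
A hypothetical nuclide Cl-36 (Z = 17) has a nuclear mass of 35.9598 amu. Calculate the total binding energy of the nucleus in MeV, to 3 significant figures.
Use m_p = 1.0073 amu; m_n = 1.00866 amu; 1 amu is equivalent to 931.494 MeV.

306 MeV

With 17 protons and 19 neutrons (A = 36):
Σm = 17·m_p + 19·m_n = 17.1241 + 19.16454 = 36.28864 amu
The mass defect is 36.28864 − 35.9598 = 0.32884 amu.
Binding energy = Δm·c² = 0.32884 × 931.494 MeV/amu = 306.312 MeV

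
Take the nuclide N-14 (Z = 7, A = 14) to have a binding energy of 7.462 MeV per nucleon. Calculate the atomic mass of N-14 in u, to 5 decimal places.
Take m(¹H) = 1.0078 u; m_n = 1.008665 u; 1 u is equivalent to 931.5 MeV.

14.00310 u

Total binding energy = 14 × 7.462 = 104.468 MeV
Mass defect = 104.468 MeV / (931.5 MeV/u) = 0.1121503 u
Constituent mass = 7(1.0078) + 7(1.008665) = 14.115255 u
Atomic mass = 14.115255 − 0.1121503 = 14.0031047 u ≈ 14.00310 u (to 5 decimal places)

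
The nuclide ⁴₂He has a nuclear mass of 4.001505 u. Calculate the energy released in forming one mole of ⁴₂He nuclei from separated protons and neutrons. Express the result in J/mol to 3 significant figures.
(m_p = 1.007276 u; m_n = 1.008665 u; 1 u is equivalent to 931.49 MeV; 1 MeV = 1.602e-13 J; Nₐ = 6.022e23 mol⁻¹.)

Z = 2, so N = A − Z = 4 − 2 = 2.
Mass of separated nucleons = 2(1.007276) + 2(1.008665) = 2.014552 + 2.017330 = 4.031882 u
Δm = 4.031882 − 4.001505 = 0.030377 u
E_B = 0.030377 × 931.49 = 28.2959 MeV
Per nucleus in joules: 28.2959 MeV × 1.602e-13 J/MeV = 4.5330e-12 J
Per mole: 4.5330e-12 J × 6.022e23 mol⁻¹ = 2.7298e+12 J/mol

2.73e+12 J/mol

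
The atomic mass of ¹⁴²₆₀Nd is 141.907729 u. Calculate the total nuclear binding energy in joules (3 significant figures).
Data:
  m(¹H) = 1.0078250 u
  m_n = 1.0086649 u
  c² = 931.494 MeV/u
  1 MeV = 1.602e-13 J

Total constituent mass: 60 × 1.0078250 + 82 × 1.0086649 = 143.1800218 u
Δm = 143.1800218 − 141.907729 = 1.2722928 u
E_B = 1.2722928 × 931.494 = 1185.13 MeV
In joules: 1185.13 MeV × 1.602e-13 J/MeV = 1.8986e-10 J

1.90e-10 J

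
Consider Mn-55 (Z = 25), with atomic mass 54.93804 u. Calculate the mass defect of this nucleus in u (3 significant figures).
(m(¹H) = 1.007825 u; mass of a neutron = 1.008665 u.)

The nucleus contains 25 protons and 55 − 25 = 30 neutrons.
Σm = 25·m(¹H) + 30·m_n = 25.195625 + 30.259950 = 55.455575 u
Mass defect Δm = 55.455575 − 54.93804 = 0.517535 u

0.518 u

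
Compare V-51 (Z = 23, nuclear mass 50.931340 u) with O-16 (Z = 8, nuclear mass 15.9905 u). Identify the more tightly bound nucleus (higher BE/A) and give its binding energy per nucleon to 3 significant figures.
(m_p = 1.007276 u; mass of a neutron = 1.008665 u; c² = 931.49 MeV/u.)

V-51; 8.74 MeV/nucleon

V-51: Σm = 23(1.007276) + 28(1.008665) = 51.409968 u; Δm = 0.478628 u; E_B = 445.84 MeV; E_B/A = 8.742 MeV
O-16: Σm = 8(1.007276) + 8(1.008665) = 16.127528 u; Δm = 0.137028 u; E_B = 127.64 MeV; E_B/A = 7.978 MeV
V-51 has the higher binding energy per nucleon, so it is the more tightly bound nucleus.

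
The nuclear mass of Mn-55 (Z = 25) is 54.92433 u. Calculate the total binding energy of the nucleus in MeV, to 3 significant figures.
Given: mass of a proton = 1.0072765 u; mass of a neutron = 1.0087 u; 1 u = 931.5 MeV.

483 MeV

The nucleus contains 25 protons and 55 − 25 = 30 neutrons.
Total constituent mass: 25 × 1.0072765 + 30 × 1.0087 = 55.4429125 u
The mass defect is 55.4429125 − 54.92433 = 0.5185825 u.
E_B = 0.5185825 × 931.5 = 483.060 MeV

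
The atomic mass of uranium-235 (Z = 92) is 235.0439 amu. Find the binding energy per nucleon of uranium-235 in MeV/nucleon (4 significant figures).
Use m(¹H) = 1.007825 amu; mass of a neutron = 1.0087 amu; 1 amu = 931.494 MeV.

Total constituent mass: 92 × 1.007825 + 143 × 1.0087 = 236.964000 amu
Mass defect Δm = 236.964000 − 235.0439 = 1.920100 amu
Converting to energy: 1.920100 amu × 931.494 MeV/amu = 1788.56 MeV
Per nucleon: 1788.56 / 235 = 7.611 MeV

7.611 MeV/nucleon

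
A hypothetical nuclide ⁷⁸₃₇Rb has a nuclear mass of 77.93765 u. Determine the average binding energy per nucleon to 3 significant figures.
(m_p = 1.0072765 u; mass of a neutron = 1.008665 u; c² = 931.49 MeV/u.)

Z = 37, so N = A − Z = 78 − 37 = 41.
Σm = 37·m_p + 41·m_n = 37.2692305 + 41.355265 = 78.6244955 u
Δm = 78.6244955 − 77.93765 = 0.6868455 u
Binding energy = Δm·c² = 0.6868455 × 931.49 MeV/u = 639.790 MeV
BE/A = 639.790 MeV / 78 = 8.202 MeV/nucleon

8.20 MeV/nucleon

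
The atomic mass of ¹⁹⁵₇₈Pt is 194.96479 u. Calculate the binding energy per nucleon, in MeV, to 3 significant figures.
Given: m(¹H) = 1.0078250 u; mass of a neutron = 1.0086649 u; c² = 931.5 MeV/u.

Σm = 78·m(¹H) + 117·m_n = 78.6103500 + 118.0137933 = 196.6241433 u
Mass defect Δm = 196.6241433 − 194.96479 = 1.6593533 u
Binding energy = Δm·c² = 1.6593533 × 931.5 MeV/u = 1545.69 MeV
BE/A = 1545.69 MeV / 195 = 7.927 MeV/nucleon

7.93 MeV/nucleon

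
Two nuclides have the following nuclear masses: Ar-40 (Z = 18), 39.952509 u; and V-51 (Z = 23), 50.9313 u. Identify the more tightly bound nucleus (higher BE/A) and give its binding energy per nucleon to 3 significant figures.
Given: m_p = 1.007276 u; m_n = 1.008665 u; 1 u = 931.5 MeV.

V-51; 8.74 MeV/nucleon

Ar-40: Σm = 18(1.007276) + 22(1.008665) = 40.321598 u; Δm = 0.369089 u; E_B = 343.81 MeV; E_B/A = 8.595 MeV
V-51: Σm = 23(1.007276) + 28(1.008665) = 51.409968 u; Δm = 0.478668 u; E_B = 445.88 MeV; E_B/A = 8.743 MeV
V-51 has the higher binding energy per nucleon, so it is the more tightly bound nucleus.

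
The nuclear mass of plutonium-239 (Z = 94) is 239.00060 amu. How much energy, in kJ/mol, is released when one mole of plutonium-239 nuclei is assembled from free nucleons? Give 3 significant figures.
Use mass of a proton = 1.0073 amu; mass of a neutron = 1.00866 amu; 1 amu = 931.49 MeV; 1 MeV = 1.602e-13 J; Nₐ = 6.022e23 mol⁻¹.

Z = 94, so N = A − Z = 239 − 94 = 145.
Total constituent mass: 94 × 1.0073 + 145 × 1.00866 = 240.94190 amu
Δm = 240.94190 − 239.00060 = 1.94130 amu
Binding energy = Δm·c² = 1.94130 × 931.49 MeV/amu = 1808.30 MeV
Per nucleus in joules: 1808.30 MeV × 1.602e-13 J/MeV = 2.8969e-10 J
Per mole: 2.8969e-10 J × 6.022e23 mol⁻¹ = 1.7445e+14 J/mol

1.74e+11 kJ/mol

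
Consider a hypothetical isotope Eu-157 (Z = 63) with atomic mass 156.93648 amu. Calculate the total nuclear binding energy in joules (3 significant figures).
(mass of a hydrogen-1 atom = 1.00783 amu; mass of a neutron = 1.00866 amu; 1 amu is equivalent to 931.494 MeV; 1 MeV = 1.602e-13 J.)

2.05e-10 J

Mass of separated nucleons = 63(1.00783) + 94(1.00866) = 63.49329 + 94.81404 = 158.30733 amu
Mass defect Δm = 158.30733 − 156.93648 = 1.37085 amu
Converting to energy: 1.37085 amu × 931.494 MeV/amu = 1276.94 MeV
In joules: 1276.94 MeV × 1.602e-13 J/MeV = 2.0457e-10 J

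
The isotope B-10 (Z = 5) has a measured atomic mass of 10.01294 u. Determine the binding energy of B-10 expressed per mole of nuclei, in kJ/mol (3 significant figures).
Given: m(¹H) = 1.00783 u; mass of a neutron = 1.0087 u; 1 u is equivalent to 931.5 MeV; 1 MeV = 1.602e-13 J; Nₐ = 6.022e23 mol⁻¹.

6.26e+09 kJ/mol

The nucleus contains 5 protons and 10 − 5 = 5 neutrons.
Total constituent mass: 5 × 1.00783 + 5 × 1.0087 = 10.08265 u
Mass defect Δm = 10.08265 − 10.01294 = 0.06971 u
E_B = 0.06971 × 931.5 = 64.9349 MeV
Per nucleus in joules: 64.9349 MeV × 1.602e-13 J/MeV = 1.0403e-11 J
Per mole: 1.0403e-11 J × 6.022e23 mol⁻¹ = 6.2647e+12 J/mol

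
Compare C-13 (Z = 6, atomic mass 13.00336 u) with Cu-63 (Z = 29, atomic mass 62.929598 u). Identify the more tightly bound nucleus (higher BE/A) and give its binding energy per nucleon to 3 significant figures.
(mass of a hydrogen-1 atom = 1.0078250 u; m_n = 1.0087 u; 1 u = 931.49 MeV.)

Cu-63; 8.77 MeV/nucleon

C-13: Σm = 6(1.0078250) + 7(1.0087) = 13.1078500 u; Δm = 0.1044900 u; E_B = 97.331 MeV; E_B/A = 7.487 MeV
Cu-63: Σm = 29(1.0078250) + 34(1.0087) = 63.5227250 u; Δm = 0.5931270 u; E_B = 552.49 MeV; E_B/A = 8.770 MeV
Cu-63 has the higher binding energy per nucleon, so it is the more tightly bound nucleus.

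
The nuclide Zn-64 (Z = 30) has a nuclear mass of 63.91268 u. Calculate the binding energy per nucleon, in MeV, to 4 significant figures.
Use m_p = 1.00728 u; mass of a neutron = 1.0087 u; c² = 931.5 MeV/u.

The nucleus contains 30 protons and 64 − 30 = 34 neutrons.
Total constituent mass: 30 × 1.00728 + 34 × 1.0087 = 64.51420 u
Δm = 64.51420 − 63.91268 = 0.60152 u
E_B = 0.60152 × 931.5 = 560.316 MeV
BE/A = 560.316 MeV / 64 = 8.755 MeV/nucleon

8.755 MeV/nucleon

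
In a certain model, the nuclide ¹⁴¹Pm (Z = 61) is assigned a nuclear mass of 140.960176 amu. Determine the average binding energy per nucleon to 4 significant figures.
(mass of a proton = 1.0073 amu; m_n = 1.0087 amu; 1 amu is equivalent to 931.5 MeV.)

7.803 MeV/nucleon

With 61 protons and 80 neutrons (A = 141):
Total constituent mass: 61 × 1.0073 + 80 × 1.0087 = 142.1413 amu
Δm = 142.1413 − 140.960176 = 1.181124 amu
Converting to energy: 1.181124 amu × 931.5 MeV/amu = 1100.22 MeV
Per nucleon: 1100.22 / 141 = 7.803 MeV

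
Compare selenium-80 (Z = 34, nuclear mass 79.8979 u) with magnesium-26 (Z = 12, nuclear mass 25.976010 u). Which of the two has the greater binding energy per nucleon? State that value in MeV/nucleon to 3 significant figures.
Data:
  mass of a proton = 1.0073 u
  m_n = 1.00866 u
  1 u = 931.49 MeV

selenium-80: Σm = 34(1.0073) + 46(1.00866) = 80.64656 u; Δm = 0.74866 u; E_B = 697.37 MeV; E_B/A = 8.717 MeV
magnesium-26: Σm = 12(1.0073) + 14(1.00866) = 26.20884 u; Δm = 0.232830 u; E_B = 216.8788 MeV; E_B/A = 8.341 MeV
selenium-80 has the higher binding energy per nucleon, so it is the more tightly bound nucleus.

selenium-80; 8.72 MeV/nucleon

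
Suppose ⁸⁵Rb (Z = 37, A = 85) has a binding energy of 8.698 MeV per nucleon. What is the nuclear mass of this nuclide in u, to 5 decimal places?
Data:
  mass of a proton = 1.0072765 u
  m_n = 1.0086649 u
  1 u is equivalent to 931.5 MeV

84.89145 u

Total binding energy = 85 × 8.698 = 739.330 MeV
Mass defect = 739.330 MeV / (931.5 MeV/u) = 0.7936983 u
Constituent mass = 37(1.0072765) + 48(1.0086649) = 85.6851457 u
Nuclear mass = 85.6851457 − 0.7936983 = 84.8914474 u ≈ 84.89145 u (to 5 decimal places)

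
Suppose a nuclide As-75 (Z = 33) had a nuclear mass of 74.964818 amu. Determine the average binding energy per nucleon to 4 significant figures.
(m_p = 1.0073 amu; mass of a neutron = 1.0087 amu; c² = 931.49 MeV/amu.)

Mass of separated nucleons = 33(1.0073) + 42(1.0087) = 33.2409 + 42.3654 = 75.6063 amu
The mass defect is 75.6063 − 74.964818 = 0.641482 amu.
Binding energy = Δm·c² = 0.641482 × 931.49 MeV/amu = 597.534 MeV
Dividing by A = 75 gives 7.967 MeV per nucleon.

7.967 MeV/nucleon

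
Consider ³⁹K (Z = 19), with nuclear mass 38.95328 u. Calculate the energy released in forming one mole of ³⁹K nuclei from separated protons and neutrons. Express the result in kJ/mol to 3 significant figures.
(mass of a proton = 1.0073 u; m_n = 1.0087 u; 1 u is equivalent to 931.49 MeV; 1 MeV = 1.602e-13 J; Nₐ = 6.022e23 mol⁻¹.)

3.23e+10 kJ/mol

Z = 19, so N = A − Z = 39 − 19 = 20.
Σm = 19·m_p + 20·m_n = 19.1387 + 20.1740 = 39.3127 u
Δm = 39.3127 − 38.95328 = 0.35942 u
Binding energy = Δm·c² = 0.35942 × 931.49 MeV/u = 334.796 MeV
Per nucleus in joules: 334.796 MeV × 1.602e-13 J/MeV = 5.3634e-11 J
Per mole: 5.3634e-11 J × 6.022e23 mol⁻¹ = 3.2298e+13 J/mol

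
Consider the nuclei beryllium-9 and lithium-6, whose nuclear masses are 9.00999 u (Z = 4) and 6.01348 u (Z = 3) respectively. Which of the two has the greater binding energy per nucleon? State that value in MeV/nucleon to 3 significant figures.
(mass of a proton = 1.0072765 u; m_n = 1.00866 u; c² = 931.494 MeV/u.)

beryllium-9; 6.46 MeV/nucleon

beryllium-9: Σm = 4(1.0072765) + 5(1.00866) = 9.0724060 u; Δm = 0.0624160 u; E_B = 58.140 MeV; E_B/A = 6.460 MeV
lithium-6: Σm = 3(1.0072765) + 3(1.00866) = 6.0478095 u; Δm = 0.0343295 u; E_B = 31.978 MeV; E_B/A = 5.330 MeV
beryllium-9 has the higher binding energy per nucleon, so it is the more tightly bound nucleus.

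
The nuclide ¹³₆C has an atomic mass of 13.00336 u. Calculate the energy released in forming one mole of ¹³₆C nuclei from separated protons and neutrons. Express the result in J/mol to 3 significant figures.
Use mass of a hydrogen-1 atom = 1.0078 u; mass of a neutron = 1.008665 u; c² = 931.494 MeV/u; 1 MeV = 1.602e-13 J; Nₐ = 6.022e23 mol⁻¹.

9.35e+12 J/mol

The nucleus contains 6 protons and 13 − 6 = 7 neutrons.
Mass of separated nucleons = 6(1.0078) + 7(1.008665) = 6.0468 + 7.060655 = 13.107455 u
Δm = 13.107455 − 13.00336 = 0.104095 u
E_B = 0.104095 × 931.494 = 96.9639 MeV
Per nucleus in joules: 96.9639 MeV × 1.602e-13 J/MeV = 1.5534e-11 J
Per mole: 1.5534e-11 J × 6.022e23 mol⁻¹ = 9.3546e+12 J/mol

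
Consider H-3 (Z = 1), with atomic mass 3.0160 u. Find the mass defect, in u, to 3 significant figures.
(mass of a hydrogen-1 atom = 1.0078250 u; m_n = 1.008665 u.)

0.00916 u

Total constituent mass: 1 × 1.0078250 + 2 × 1.008665 = 3.0251550 u
Mass defect Δm = 3.0251550 − 3.0160 = 0.0091550 u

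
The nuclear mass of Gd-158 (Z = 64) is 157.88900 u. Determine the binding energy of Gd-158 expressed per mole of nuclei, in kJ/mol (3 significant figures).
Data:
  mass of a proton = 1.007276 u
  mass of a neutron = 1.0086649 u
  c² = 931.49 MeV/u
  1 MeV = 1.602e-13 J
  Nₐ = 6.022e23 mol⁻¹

Mass of separated nucleons = 64(1.007276) + 94(1.0086649) = 64.465664 + 94.8145006 = 159.2801646 u
Δm = 159.2801646 − 157.88900 = 1.3911646 u
Converting to energy: 1.3911646 u × 931.49 MeV/u = 1295.86 MeV
Per nucleus in joules: 1295.86 MeV × 1.602e-13 J/MeV = 2.0760e-10 J
Per mole: 2.0760e-10 J × 6.022e23 mol⁻¹ = 1.2502e+14 J/mol

1.25e+11 kJ/mol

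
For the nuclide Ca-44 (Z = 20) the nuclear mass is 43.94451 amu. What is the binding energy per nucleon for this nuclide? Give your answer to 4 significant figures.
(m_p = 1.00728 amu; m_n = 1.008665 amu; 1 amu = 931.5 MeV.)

8.660 MeV/nucleon

The nucleus contains 20 protons and 44 − 20 = 24 neutrons.
Σm = 20·m_p + 24·m_n = 20.14560 + 24.207960 = 44.353560 amu
Mass defect Δm = 44.353560 − 43.94451 = 0.409050 amu
Converting to energy: 0.409050 amu × 931.5 MeV/amu = 381.030 MeV
Dividing by A = 44 gives 8.660 MeV per nucleon.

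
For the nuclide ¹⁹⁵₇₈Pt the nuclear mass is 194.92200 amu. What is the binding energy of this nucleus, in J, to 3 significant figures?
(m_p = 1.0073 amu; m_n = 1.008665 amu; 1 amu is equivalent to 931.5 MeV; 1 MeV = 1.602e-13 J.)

Total constituent mass: 78 × 1.0073 + 117 × 1.008665 = 196.583205 amu
The mass defect is 196.583205 − 194.92200 = 1.661205 amu.
Binding energy = Δm·c² = 1.661205 × 931.5 MeV/amu = 1547.41 MeV
In joules: 1547.41 MeV × 1.602e-13 J/MeV = 2.4790e-10 J

2.48e-10 J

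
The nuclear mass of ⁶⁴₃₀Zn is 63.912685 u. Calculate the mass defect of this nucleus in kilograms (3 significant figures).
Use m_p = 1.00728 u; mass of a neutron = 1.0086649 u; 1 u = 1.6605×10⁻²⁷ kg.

9.97e-28 kg

The nucleus contains 30 protons and 64 − 30 = 34 neutrons.
Total constituent mass: 30 × 1.00728 + 34 × 1.0086649 = 64.5130066 u
Mass defect Δm = 64.5130066 − 63.912685 = 0.6003216 u
In SI units: 0.6003216 u × 1.6605×10⁻²⁷ kg/u = 9.9683e-28 kg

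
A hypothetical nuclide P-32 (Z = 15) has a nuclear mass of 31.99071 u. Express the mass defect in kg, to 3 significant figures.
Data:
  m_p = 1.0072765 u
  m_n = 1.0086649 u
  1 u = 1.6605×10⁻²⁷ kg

With 15 protons and 17 neutrons (A = 32):
Σm = 15·m_p + 17·m_n = 15.1091475 + 17.1473033 = 32.2564508 u
The mass defect is 32.2564508 − 31.99071 = 0.2657408 u.
In SI units: 0.2657408 u × 1.6605×10⁻²⁷ kg/u = 4.4126e-28 kg

4.41e-28 kg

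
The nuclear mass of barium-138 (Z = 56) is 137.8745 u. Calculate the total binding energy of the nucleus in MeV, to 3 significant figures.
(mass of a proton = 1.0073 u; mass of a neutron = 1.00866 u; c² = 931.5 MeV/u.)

1160 MeV

With 56 protons and 82 neutrons (A = 138):
Total constituent mass: 56 × 1.0073 + 82 × 1.00866 = 139.11892 u
Mass defect Δm = 139.11892 − 137.8745 = 1.24442 u
Converting to energy: 1.24442 u × 931.5 MeV/u = 1159.18 MeV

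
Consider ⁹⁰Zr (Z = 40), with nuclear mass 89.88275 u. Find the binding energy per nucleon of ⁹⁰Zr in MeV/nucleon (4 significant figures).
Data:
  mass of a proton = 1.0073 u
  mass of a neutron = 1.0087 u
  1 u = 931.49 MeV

8.738 MeV/nucleon

Σm = 40·m_p + 50·m_n = 40.2920 + 50.4350 = 90.7270 u
Δm = 90.7270 − 89.88275 = 0.84425 u
Binding energy = Δm·c² = 0.84425 × 931.49 MeV/u = 786.410 MeV
Per nucleon: 786.410 / 90 = 8.738 MeV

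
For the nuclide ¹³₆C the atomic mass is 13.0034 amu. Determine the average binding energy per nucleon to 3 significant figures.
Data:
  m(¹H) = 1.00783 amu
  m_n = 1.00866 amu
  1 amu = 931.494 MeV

7.47 MeV/nucleon

Z = 6, so N = A − Z = 13 − 6 = 7.
Mass of separated nucleons = 6(1.00783) + 7(1.00866) = 6.04698 + 7.06062 = 13.10760 amu
The mass defect is 13.10760 − 13.0034 = 0.10420 amu.
Binding energy = Δm·c² = 0.10420 × 931.494 MeV/amu = 97.0617 MeV
Dividing by A = 13 gives 7.466 MeV per nucleon.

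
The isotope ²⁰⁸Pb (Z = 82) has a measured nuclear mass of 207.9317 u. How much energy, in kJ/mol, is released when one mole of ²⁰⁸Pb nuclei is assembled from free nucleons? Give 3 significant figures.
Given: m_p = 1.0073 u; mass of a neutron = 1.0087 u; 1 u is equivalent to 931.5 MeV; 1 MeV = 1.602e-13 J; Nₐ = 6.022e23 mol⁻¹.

Mass of separated nucleons = 82(1.0073) + 126(1.0087) = 82.5986 + 127.0962 = 209.6948 u
Mass defect Δm = 209.6948 − 207.9317 = 1.7631 u
E_B = 1.7631 × 931.5 = 1642.33 MeV
Per nucleus in joules: 1642.33 MeV × 1.602e-13 J/MeV = 2.6310e-10 J
Per mole: 2.6310e-10 J × 6.022e23 mol⁻¹ = 1.5844e+14 J/mol

1.58e+11 kJ/mol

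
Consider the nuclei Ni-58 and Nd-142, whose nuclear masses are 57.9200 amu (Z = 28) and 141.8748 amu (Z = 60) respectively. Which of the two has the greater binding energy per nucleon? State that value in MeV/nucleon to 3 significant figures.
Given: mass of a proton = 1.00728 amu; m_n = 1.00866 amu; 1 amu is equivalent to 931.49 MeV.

Ni-58: Σm = 28(1.00728) + 30(1.00866) = 58.46364 amu; Δm = 0.54364 amu; E_B = 506.40 MeV; E_B/A = 8.731 MeV
Nd-142: Σm = 60(1.00728) + 82(1.00866) = 143.14692 amu; Δm = 1.27212 amu; E_B = 1184.967 MeV; E_B/A = 8.3448 MeV
Ni-58 has the higher binding energy per nucleon, so it is the more tightly bound nucleus.

Ni-58; 8.73 MeV/nucleon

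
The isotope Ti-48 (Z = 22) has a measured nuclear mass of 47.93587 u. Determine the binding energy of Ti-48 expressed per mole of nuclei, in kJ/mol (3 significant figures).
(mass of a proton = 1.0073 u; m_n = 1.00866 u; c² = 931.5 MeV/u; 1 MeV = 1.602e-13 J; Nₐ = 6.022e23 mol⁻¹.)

4.04e+10 kJ/mol

Mass of separated nucleons = 22(1.0073) + 26(1.00866) = 22.1606 + 26.22516 = 48.38576 u
The mass defect is 48.38576 − 47.93587 = 0.44989 u.
Converting to energy: 0.44989 u × 931.5 MeV/u = 419.073 MeV
Per nucleus in joules: 419.073 MeV × 1.602e-13 J/MeV = 6.7135e-11 J
Per mole: 6.7135e-11 J × 6.022e23 mol⁻¹ = 4.0429e+13 J/mol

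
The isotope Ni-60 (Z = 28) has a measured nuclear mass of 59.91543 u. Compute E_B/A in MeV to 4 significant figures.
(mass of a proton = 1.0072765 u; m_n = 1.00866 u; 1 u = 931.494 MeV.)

8.778 MeV/nucleon

The nucleus contains 28 protons and 60 − 28 = 32 neutrons.
Σm = 28·m_p + 32·m_n = 28.2037420 + 32.27712 = 60.4808620 u
Δm = 60.4808620 − 59.91543 = 0.5654320 u
E_B = 0.5654320 × 931.494 = 526.697 MeV
BE/A = 526.697 MeV / 60 = 8.778 MeV/nucleon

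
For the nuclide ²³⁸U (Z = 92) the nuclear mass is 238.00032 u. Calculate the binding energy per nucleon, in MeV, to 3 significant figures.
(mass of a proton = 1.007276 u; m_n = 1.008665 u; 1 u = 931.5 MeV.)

7.57 MeV/nucleon

The nucleus contains 92 protons and 238 − 92 = 146 neutrons.
Mass of separated nucleons = 92(1.007276) + 146(1.008665) = 92.669392 + 147.265090 = 239.934482 u
The mass defect is 239.934482 − 238.00032 = 1.934162 u.
E_B = 1.934162 × 931.5 = 1801.67 MeV
Per nucleon: 1801.67 / 238 = 7.570 MeV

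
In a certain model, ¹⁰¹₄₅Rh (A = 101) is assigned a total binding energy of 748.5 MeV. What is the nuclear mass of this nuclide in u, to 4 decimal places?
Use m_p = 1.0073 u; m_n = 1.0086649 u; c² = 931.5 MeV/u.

101.0102 u

Mass defect = 748.5 MeV / (931.5 MeV/u) = 0.803543 u
Constituent mass = 45(1.0073) + 56(1.0086649) = 101.8137344 u
Nuclear mass = 101.8137344 − 0.803543 = 101.0101914 u ≈ 101.0102 u (to 4 decimal places)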